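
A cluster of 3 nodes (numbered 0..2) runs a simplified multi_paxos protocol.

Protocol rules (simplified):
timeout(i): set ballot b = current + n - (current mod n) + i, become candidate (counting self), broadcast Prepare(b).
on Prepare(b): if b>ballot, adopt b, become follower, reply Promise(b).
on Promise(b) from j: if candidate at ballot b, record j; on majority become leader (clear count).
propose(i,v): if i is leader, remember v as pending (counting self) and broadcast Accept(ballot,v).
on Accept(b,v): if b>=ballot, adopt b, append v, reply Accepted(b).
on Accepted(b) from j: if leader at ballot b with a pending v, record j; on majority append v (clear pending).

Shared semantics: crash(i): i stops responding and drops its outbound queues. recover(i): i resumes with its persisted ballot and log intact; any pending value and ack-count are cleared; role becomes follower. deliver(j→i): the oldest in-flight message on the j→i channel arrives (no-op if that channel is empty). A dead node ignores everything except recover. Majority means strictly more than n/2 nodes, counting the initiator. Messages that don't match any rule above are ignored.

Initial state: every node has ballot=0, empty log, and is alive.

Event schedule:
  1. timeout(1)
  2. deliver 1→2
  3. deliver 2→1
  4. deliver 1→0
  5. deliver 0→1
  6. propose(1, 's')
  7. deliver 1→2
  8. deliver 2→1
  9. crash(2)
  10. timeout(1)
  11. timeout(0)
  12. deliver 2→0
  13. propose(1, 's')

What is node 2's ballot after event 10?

4

e1 timeout(1): 1[cand,b=4,-]
e2 deliver 1→2: 2[foll,b=4,-]
e3 deliver 2→1: 1[lead,b=4,-]
e4 deliver 1→0: 0[foll,b=4,-]
e5 deliver 0→1: ·
e6 propose(1,'s'): ·
e7 deliver 1→2: 2[foll,b=4,s]
e8 deliver 2→1: 1[lead,b=4,s]
e9 crash(2): 2[✗foll,b=4,s]
e10 timeout(1): 1[cand,b=7,s]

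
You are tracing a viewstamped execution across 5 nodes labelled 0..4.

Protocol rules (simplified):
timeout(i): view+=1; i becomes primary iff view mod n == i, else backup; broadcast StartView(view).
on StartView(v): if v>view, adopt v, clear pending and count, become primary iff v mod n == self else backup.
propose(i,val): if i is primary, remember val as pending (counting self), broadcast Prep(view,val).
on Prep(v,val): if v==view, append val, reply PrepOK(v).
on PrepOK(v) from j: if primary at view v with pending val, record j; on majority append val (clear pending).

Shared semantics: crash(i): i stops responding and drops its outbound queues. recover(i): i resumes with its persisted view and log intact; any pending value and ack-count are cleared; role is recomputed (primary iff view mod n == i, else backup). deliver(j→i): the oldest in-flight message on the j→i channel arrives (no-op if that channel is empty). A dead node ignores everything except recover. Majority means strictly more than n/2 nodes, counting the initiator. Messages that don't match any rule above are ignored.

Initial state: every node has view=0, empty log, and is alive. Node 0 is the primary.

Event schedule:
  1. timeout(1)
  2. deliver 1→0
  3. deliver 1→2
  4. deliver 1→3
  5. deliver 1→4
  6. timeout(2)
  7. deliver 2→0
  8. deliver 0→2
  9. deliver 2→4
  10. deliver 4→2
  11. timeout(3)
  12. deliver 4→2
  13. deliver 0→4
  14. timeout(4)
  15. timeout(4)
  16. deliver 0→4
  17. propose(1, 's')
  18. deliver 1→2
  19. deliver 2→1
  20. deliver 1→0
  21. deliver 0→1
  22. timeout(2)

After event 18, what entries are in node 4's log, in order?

empty

[1] timeout(1) → N1(prim v1 [-])
[2] deliver 1→0 → N0(back v1 [-])
[3] deliver 1→2 → N2(back v1 [-])
[4] deliver 1→3 → N3(back v1 [-])
[5] deliver 1→4 → N4(back v1 [-])
[6] timeout(2) → N2(prim v2 [-])
[7] deliver 2→0 → N0(back v2 [-])
[8] deliver 0→2 → ∅
[9] deliver 2→4 → N4(back v2 [-])
[10] deliver 4→2 → ∅
[11] timeout(3) → N3(back v2 [-])
[12] deliver 4→2 → ∅
[13] deliver 0→4 → ∅
[14] timeout(4) → N4(back v3 [-])
[15] timeout(4) → N4(prim v4 [-])
[16] deliver 0→4 → ∅
[17] propose(1,'s') → ∅
[18] deliver 1→2 → ∅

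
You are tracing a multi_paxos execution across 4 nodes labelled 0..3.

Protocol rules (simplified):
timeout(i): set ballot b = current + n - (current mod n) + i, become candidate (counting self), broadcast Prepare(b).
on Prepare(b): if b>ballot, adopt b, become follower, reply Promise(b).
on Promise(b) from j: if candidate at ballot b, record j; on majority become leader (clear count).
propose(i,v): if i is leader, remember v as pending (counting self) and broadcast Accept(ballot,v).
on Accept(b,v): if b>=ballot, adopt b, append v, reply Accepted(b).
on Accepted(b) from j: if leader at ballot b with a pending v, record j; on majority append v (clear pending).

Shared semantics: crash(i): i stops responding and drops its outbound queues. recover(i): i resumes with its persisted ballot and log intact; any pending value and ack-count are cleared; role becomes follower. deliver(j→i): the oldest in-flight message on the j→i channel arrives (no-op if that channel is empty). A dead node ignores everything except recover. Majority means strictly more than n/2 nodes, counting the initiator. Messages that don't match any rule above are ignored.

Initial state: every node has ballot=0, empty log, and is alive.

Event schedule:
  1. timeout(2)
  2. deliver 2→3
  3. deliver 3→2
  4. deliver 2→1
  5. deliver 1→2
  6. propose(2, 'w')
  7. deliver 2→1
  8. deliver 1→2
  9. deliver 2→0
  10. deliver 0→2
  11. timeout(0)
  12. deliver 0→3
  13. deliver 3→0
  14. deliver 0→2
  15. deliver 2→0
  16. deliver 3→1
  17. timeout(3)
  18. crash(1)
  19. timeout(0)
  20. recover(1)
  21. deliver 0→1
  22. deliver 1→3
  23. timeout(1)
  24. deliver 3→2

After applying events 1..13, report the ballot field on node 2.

6

step 1 timeout(2): 2={cand,b=6,log=-}
step 2 deliver 2→3: 3={foll,b=6,log=-}
step 3 deliver 3→2: —
step 4 deliver 2→1: 1={foll,b=6,log=-}
step 5 deliver 1→2: 2={lead,b=6,log=-}
step 6 propose(2,'w'): —
step 7 deliver 2→1: 1={foll,b=6,log=w}
step 8 deliver 1→2: —
step 9 deliver 2→0: 0={foll,b=6,log=-}
step 10 deliver 0→2: —
step 11 timeout(0): 0={cand,b=8,log=-}
step 12 deliver 0→3: 3={foll,b=8,log=-}
step 13 deliver 3→0: —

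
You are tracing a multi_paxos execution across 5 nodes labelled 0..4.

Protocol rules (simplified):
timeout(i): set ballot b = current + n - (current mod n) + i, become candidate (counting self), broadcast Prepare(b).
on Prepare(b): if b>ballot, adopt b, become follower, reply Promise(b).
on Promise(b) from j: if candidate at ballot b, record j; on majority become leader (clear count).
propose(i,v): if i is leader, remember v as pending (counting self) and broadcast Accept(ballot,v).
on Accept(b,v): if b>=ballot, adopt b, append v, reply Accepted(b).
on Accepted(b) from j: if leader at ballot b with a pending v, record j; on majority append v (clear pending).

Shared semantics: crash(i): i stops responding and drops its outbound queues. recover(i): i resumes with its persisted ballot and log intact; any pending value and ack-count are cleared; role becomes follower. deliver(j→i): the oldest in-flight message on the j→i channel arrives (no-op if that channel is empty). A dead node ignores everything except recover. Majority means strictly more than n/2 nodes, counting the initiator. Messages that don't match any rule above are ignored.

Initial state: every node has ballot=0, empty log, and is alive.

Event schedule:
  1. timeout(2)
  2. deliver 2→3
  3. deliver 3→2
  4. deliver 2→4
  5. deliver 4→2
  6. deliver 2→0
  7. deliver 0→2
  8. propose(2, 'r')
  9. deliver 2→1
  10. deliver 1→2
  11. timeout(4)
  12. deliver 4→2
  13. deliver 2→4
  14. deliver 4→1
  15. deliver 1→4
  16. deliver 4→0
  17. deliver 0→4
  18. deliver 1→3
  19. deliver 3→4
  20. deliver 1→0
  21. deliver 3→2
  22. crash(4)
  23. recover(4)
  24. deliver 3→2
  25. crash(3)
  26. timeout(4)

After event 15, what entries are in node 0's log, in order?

e1 timeout(2): 2[cand,b=7,-]
e2 deliver 2→3: 3[foll,b=7,-]
e3 deliver 3→2: ·
e4 deliver 2→4: 4[foll,b=7,-]
e5 deliver 4→2: 2[lead,b=7,-]
e6 deliver 2→0: 0[foll,b=7,-]
e7 deliver 0→2: ·
e8 propose(2,'r'): ·
e9 deliver 2→1: 1[foll,b=7,-]
e10 deliver 1→2: ·
e11 timeout(4): 4[cand,b=14,-]
e12 deliver 4→2: 2[foll,b=14,-]
e13 deliver 2→4: ·
e14 deliver 4→1: 1[foll,b=14,-]
e15 deliver 1→4: ·

empty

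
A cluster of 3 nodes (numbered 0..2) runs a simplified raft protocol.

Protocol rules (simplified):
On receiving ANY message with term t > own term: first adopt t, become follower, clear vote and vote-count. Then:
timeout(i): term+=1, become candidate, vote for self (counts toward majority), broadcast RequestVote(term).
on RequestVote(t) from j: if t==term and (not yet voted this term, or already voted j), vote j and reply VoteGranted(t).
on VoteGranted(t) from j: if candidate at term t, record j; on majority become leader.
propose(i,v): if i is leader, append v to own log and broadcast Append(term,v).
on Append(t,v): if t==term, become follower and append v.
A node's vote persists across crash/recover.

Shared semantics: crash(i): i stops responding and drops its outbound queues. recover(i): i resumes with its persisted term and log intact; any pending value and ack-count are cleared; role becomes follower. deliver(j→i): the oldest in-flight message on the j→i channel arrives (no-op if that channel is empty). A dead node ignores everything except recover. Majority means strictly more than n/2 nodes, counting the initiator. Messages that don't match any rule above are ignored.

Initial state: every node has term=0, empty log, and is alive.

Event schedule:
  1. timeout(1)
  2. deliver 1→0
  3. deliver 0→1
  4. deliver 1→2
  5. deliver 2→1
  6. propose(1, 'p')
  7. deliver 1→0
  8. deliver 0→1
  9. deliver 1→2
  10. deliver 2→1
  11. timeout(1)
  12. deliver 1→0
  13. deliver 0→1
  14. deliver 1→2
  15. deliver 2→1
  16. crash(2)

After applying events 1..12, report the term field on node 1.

2

step 1 timeout(1): 1={cand,t=1,log=-}
step 2 deliver 1→0: 0={foll,t=1,log=-}
step 3 deliver 0→1: 1={lead,t=1,log=-}
step 4 deliver 1→2: 2={foll,t=1,log=-}
step 5 deliver 2→1: —
step 6 propose(1,'p'): 1={lead,t=1,log=p}
step 7 deliver 1→0: 0={foll,t=1,log=p}
step 8 deliver 0→1: —
step 9 deliver 1→2: 2={foll,t=1,log=p}
step 10 deliver 2→1: —
step 11 timeout(1): 1={cand,t=2,log=p}
step 12 deliver 1→0: 0={foll,t=2,log=p}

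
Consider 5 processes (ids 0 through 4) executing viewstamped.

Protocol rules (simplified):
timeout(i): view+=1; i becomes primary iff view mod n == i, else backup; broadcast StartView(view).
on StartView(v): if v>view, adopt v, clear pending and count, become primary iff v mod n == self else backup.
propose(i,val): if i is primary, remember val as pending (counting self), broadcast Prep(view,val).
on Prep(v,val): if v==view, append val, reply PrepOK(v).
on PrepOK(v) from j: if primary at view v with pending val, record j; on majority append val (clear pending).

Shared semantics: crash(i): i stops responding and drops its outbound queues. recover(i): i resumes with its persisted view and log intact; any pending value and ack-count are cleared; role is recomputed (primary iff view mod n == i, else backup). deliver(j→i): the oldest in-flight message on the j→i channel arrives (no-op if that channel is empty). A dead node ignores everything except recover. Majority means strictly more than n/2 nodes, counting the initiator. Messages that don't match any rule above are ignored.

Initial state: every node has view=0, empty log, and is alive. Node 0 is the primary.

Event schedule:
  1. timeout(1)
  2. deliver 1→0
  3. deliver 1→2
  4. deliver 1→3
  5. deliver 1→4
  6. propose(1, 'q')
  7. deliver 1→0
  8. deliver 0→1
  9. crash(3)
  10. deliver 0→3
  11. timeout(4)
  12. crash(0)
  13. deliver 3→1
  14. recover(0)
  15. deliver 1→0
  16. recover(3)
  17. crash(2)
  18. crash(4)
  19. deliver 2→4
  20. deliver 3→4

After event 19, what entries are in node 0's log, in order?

after 1 — timeout(1): n1:prim/v1/[-]
after 2 — deliver 1→0: n0:back/v1/[-]
after 3 — deliver 1→2: n2:back/v1/[-]
after 4 — deliver 1→3: n3:back/v1/[-]
after 5 — deliver 1→4: n4:back/v1/[-]
after 6 — propose(1,'q'): ·
after 7 — deliver 1→0: n0:back/v1/[q]
after 8 — deliver 0→1: ·
after 9 — crash(3): n3:✗back/v1/[-]
after 10 — deliver 0→3: ·
after 11 — timeout(4): n4:back/v2/[-]
after 12 — crash(0): n0:✗back/v1/[q]
after 13 — deliver 3→1: ·
after 14 — recover(0): n0:back/v1/[q]
after 15 — deliver 1→0: ·
after 16 — recover(3): n3:back/v1/[-]
after 17 — crash(2): n2:✗back/v1/[-]
after 18 — crash(4): n4:✗back/v2/[-]
after 19 — deliver 2→4: ·

q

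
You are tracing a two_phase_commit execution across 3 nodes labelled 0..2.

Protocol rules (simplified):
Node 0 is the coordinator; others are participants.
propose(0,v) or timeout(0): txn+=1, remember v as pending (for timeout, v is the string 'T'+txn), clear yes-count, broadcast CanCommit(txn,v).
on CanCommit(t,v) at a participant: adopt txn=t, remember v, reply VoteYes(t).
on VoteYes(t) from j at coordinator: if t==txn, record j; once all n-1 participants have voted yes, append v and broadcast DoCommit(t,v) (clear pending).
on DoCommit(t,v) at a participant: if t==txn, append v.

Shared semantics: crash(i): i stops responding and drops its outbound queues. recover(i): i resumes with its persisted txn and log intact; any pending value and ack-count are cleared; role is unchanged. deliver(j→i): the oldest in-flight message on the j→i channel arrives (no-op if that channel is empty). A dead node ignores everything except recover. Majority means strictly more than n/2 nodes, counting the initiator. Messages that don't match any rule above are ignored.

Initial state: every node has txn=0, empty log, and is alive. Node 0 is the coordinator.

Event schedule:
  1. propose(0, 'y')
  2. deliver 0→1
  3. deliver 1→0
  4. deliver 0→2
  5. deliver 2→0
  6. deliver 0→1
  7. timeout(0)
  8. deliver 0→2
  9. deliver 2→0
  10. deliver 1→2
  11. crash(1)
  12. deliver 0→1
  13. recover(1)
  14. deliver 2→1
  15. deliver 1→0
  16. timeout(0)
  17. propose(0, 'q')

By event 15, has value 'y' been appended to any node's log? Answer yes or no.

1. propose(0,'y'):  <0:coor t1 ->
2. deliver 0→1:  <1:part t1 ->
3. deliver 1→0:  nop
4. deliver 0→2:  <2:part t1 ->
5. deliver 2→0:  <0:coor t1 y>
6. deliver 0→1:  <1:part t1 y>
7. timeout(0):  <0:coor t2 y>
8. deliver 0→2:  <2:part t1 y>
9. deliver 2→0:  nop
10. deliver 1→2:  nop
11. crash(1):  <1:✗part t1 y>
12. deliver 0→1:  nop
13. recover(1):  <1:part t1 y>
14. deliver 2→1:  nop
15. deliver 1→0:  nop

yes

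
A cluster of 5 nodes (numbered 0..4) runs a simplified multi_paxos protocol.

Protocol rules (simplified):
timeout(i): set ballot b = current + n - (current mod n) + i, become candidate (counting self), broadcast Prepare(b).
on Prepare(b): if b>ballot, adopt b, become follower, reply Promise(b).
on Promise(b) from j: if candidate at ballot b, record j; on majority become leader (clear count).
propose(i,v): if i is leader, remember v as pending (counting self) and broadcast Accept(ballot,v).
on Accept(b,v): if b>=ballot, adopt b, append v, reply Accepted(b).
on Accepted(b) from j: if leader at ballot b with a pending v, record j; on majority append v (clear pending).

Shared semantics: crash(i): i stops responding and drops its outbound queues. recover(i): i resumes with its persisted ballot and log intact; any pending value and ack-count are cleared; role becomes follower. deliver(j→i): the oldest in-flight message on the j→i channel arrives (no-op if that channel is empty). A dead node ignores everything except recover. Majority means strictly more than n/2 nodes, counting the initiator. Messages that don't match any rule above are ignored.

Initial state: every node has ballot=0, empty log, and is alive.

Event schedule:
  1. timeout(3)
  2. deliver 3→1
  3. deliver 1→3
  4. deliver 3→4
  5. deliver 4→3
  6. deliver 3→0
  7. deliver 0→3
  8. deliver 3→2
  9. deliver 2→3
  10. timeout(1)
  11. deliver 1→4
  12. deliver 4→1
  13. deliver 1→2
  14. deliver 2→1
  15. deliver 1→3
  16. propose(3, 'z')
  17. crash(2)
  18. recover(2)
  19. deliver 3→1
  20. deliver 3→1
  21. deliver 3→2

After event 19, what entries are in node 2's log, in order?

empty

[1] timeout(3) → N3(cand b8 [-])
[2] deliver 3→1 → N1(foll b8 [-])
[3] deliver 1→3 → ∅
[4] deliver 3→4 → N4(foll b8 [-])
[5] deliver 4→3 → N3(lead b8 [-])
[6] deliver 3→0 → N0(foll b8 [-])
[7] deliver 0→3 → ∅
[8] deliver 3→2 → N2(foll b8 [-])
[9] deliver 2→3 → ∅
[10] timeout(1) → N1(cand b11 [-])
[11] deliver 1→4 → N4(foll b11 [-])
[12] deliver 4→1 → ∅
[13] deliver 1→2 → N2(foll b11 [-])
[14] deliver 2→1 → N1(lead b11 [-])
[15] deliver 1→3 → N3(foll b11 [-])
[16] propose(3,'z') → ∅
[17] crash(2) → N2(✗foll b11 [-])
[18] recover(2) → N2(foll b11 [-])
[19] deliver 3→1 → ∅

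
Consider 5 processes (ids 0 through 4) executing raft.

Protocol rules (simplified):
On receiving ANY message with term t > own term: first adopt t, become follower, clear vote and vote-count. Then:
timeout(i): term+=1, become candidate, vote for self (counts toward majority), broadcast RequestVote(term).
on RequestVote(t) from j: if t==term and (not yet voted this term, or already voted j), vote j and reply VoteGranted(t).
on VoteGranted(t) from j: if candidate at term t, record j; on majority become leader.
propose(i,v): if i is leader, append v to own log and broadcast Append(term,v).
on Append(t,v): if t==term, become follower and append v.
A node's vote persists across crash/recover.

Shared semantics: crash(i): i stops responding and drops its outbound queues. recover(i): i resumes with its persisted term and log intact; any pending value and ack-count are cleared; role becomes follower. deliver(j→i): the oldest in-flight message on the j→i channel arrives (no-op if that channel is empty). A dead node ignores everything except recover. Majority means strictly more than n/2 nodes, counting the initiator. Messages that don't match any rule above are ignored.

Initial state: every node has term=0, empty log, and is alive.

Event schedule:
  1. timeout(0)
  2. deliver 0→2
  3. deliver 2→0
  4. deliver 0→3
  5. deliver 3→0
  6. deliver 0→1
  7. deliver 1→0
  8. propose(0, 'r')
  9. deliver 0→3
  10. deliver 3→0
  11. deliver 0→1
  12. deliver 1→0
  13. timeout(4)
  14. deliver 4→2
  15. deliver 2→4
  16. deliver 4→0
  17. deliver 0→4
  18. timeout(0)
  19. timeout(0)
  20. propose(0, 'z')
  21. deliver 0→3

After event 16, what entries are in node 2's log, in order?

empty

e1 timeout(0): 0[cand,t=1,-]
e2 deliver 0→2: 2[foll,t=1,-]
e3 deliver 2→0: ·
e4 deliver 0→3: 3[foll,t=1,-]
e5 deliver 3→0: 0[lead,t=1,-]
e6 deliver 0→1: 1[foll,t=1,-]
e7 deliver 1→0: ·
e8 propose(0,'r'): 0[lead,t=1,r]
e9 deliver 0→3: 3[foll,t=1,r]
e10 deliver 3→0: ·
e11 deliver 0→1: 1[foll,t=1,r]
e12 deliver 1→0: ·
e13 timeout(4): 4[cand,t=1,-]
e14 deliver 4→2: ·
e15 deliver 2→4: ·
e16 deliver 4→0: ·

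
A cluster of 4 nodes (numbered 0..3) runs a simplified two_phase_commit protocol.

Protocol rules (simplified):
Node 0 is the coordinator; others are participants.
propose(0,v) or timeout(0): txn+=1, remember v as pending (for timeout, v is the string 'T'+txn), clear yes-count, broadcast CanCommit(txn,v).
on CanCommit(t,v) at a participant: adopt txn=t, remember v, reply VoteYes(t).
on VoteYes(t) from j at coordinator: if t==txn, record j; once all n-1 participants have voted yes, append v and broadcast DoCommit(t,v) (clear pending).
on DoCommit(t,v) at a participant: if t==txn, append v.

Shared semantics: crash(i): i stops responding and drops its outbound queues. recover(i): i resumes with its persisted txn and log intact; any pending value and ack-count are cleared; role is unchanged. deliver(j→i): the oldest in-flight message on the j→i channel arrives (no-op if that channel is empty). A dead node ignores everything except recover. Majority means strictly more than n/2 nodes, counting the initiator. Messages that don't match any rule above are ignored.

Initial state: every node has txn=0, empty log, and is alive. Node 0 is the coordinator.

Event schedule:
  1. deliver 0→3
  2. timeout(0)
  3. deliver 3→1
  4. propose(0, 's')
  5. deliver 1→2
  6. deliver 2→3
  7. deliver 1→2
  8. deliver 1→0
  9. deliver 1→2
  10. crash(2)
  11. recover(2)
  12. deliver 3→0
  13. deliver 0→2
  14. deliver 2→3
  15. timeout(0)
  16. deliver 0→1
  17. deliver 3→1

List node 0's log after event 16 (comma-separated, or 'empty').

step 1 deliver 0→3: —
step 2 timeout(0): 0={coor,t=1,log=-}
step 3 deliver 3→1: —
step 4 propose(0,'s'): 0={coor,t=2,log=-}
step 5 deliver 1→2: —
step 6 deliver 2→3: —
step 7 deliver 1→2: —
step 8 deliver 1→0: —
step 9 deliver 1→2: —
step 10 crash(2): 2={✗part,t=0,log=-}
step 11 recover(2): 2={part,t=0,log=-}
step 12 deliver 3→0: —
step 13 deliver 0→2: 2={part,t=1,log=-}
step 14 deliver 2→3: —
step 15 timeout(0): 0={coor,t=3,log=-}
step 16 deliver 0→1: 1={part,t=1,log=-}

empty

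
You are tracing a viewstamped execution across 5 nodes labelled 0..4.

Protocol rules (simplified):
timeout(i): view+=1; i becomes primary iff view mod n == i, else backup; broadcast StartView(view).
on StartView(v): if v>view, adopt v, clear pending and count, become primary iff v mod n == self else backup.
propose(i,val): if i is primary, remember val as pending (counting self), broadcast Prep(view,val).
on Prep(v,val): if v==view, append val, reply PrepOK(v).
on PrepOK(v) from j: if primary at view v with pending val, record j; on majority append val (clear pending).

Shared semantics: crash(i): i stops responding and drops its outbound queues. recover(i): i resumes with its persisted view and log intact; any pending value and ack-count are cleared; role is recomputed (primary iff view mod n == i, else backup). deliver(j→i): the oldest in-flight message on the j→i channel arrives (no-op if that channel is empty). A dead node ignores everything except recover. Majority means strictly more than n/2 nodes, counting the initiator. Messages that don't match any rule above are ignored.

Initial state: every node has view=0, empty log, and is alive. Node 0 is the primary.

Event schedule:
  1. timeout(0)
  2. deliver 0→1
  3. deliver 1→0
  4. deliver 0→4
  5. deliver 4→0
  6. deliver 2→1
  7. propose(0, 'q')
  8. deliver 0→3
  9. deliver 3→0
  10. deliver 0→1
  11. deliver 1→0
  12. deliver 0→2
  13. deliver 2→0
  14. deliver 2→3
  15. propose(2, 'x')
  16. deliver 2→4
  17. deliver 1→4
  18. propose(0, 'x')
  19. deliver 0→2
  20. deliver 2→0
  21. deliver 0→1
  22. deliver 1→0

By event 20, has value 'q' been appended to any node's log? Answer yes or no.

no

[1] timeout(0) → N0(back v1 [-])
[2] deliver 0→1 → N1(prim v1 [-])
[3] deliver 1→0 → ∅
[4] deliver 0→4 → N4(back v1 [-])
[5] deliver 4→0 → ∅
[6] deliver 2→1 → ∅
[7] propose(0,'q') → ∅
[8] deliver 0→3 → N3(back v1 [-])
[9] deliver 3→0 → ∅
[10] deliver 0→1 → ∅
[11] deliver 1→0 → ∅
[12] deliver 0→2 → N2(back v1 [-])
[13] deliver 2→0 → ∅
[14] deliver 2→3 → ∅
[15] propose(2,'x') → ∅
[16] deliver 2→4 → ∅
[17] deliver 1→4 → ∅
[18] propose(0,'x') → ∅
[19] deliver 0→2 → ∅
[20] deliver 2→0 → ∅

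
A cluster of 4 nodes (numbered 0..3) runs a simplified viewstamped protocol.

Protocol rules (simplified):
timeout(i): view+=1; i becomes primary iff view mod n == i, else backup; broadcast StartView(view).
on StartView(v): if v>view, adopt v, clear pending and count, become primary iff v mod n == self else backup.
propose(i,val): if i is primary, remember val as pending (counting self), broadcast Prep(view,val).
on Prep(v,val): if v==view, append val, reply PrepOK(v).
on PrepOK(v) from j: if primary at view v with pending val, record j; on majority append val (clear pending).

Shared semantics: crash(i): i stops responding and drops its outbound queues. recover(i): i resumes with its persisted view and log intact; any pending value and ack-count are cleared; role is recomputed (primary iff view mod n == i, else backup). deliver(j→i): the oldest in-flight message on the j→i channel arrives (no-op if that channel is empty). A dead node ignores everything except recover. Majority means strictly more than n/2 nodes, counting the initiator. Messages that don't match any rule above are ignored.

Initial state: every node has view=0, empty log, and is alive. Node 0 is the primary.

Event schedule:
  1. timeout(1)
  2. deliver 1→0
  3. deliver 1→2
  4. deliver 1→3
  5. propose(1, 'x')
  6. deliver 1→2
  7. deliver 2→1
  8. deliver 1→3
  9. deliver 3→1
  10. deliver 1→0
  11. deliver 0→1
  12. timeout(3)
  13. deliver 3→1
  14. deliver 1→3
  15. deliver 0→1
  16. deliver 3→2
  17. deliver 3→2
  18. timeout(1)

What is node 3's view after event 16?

2

after 1 — timeout(1): n1:prim/v1/[-]
after 2 — deliver 1→0: n0:back/v1/[-]
after 3 — deliver 1→2: n2:back/v1/[-]
after 4 — deliver 1→3: n3:back/v1/[-]
after 5 — propose(1,'x'): ·
after 6 — deliver 1→2: n2:back/v1/[x]
after 7 — deliver 2→1: ·
after 8 — deliver 1→3: n3:back/v1/[x]
after 9 — deliver 3→1: n1:prim/v1/[x]
after 10 — deliver 1→0: n0:back/v1/[x]
after 11 — deliver 0→1: ·
after 12 — timeout(3): n3:back/v2/[x]
after 13 — deliver 3→1: n1:back/v2/[x]
after 14 — deliver 1→3: ·
after 15 — deliver 0→1: ·
after 16 — deliver 3→2: n2:prim/v2/[x]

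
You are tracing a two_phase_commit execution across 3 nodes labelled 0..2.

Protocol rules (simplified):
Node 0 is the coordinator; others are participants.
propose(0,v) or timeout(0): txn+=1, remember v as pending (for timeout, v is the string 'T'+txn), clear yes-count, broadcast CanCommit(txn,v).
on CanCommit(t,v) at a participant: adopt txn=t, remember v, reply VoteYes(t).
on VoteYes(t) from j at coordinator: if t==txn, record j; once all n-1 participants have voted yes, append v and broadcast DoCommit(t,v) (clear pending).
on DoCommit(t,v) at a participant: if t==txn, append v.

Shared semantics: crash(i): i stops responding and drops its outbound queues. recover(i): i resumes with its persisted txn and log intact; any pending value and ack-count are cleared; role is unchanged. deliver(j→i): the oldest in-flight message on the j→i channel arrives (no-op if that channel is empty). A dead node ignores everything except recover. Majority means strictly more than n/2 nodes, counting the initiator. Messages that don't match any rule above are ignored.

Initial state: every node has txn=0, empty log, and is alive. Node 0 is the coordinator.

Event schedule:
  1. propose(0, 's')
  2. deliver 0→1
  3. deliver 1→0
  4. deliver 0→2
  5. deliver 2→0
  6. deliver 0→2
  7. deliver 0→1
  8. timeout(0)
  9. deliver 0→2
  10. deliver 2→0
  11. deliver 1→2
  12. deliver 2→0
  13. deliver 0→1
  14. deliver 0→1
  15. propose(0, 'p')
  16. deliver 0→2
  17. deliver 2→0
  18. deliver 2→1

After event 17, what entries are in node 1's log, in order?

s

[1] propose(0,'s') → N0(coor t1 [-])
[2] deliver 0→1 → N1(part t1 [-])
[3] deliver 1→0 → ∅
[4] deliver 0→2 → N2(part t1 [-])
[5] deliver 2→0 → N0(coor t1 [s])
[6] deliver 0→2 → N2(part t1 [s])
[7] deliver 0→1 → N1(part t1 [s])
[8] timeout(0) → N0(coor t2 [s])
[9] deliver 0→2 → N2(part t2 [s])
[10] deliver 2→0 → ∅
[11] deliver 1→2 → ∅
[12] deliver 2→0 → ∅
[13] deliver 0→1 → N1(part t2 [s])
[14] deliver 0→1 → ∅
[15] propose(0,'p') → N0(coor t3 [s])
[16] deliver 0→2 → N2(part t3 [s])
[17] deliver 2→0 → ∅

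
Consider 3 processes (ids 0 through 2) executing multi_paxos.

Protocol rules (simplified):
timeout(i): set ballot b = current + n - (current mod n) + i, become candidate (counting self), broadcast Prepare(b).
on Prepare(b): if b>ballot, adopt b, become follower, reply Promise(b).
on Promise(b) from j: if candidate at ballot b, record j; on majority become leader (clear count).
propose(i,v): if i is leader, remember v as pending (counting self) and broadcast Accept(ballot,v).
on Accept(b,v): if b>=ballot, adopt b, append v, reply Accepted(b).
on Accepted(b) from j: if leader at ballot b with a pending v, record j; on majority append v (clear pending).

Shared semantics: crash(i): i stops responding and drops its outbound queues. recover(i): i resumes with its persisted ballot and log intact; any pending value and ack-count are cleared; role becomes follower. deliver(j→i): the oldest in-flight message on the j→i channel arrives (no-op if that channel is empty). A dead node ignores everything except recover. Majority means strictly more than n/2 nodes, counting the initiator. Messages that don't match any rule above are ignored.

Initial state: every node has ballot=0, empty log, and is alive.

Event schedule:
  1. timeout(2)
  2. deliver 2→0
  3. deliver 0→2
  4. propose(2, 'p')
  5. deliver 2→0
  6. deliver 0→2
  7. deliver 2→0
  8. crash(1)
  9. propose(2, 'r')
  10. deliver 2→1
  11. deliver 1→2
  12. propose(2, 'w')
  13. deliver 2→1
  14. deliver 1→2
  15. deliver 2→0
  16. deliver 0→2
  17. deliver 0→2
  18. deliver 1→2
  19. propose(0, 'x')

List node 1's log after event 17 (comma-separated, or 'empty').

empty

e1 timeout(2): 2[cand,b=5,-]
e2 deliver 2→0: 0[foll,b=5,-]
e3 deliver 0→2: 2[lead,b=5,-]
e4 propose(2,'p'): ·
e5 deliver 2→0: 0[foll,b=5,p]
e6 deliver 0→2: 2[lead,b=5,p]
e7 deliver 2→0: ·
e8 crash(1): 1[✗foll,b=0,-]
e9 propose(2,'r'): ·
e10 deliver 2→1: ·
e11 deliver 1→2: ·
e12 propose(2,'w'): ·
e13 deliver 2→1: ·
e14 deliver 1→2: ·
e15 deliver 2→0: 0[foll,b=5,p,r]
e16 deliver 0→2: 2[lead,b=5,p,w]
e17 deliver 0→2: ·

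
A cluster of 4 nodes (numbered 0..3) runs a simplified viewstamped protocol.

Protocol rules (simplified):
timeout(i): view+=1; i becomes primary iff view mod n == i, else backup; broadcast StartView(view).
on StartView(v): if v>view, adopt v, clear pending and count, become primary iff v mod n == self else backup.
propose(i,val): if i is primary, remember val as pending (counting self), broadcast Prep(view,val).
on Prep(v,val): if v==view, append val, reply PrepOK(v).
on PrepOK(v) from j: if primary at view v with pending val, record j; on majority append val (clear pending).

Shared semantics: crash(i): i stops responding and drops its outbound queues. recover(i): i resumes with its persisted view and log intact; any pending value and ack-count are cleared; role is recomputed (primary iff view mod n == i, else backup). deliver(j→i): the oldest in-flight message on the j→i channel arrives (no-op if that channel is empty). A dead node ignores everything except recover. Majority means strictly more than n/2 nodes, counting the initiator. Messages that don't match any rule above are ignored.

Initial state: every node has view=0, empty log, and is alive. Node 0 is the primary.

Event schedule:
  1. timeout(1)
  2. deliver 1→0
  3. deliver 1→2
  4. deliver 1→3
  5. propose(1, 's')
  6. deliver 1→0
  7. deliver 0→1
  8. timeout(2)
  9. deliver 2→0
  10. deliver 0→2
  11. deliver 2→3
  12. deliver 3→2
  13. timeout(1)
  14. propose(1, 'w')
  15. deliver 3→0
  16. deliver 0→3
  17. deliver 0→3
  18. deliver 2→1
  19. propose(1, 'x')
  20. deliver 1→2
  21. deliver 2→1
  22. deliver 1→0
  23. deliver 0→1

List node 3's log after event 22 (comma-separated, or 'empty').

e1 timeout(1): 1[prim,v=1,-]
e2 deliver 1→0: 0[back,v=1,-]
e3 deliver 1→2: 2[back,v=1,-]
e4 deliver 1→3: 3[back,v=1,-]
e5 propose(1,'s'): ·
e6 deliver 1→0: 0[back,v=1,s]
e7 deliver 0→1: ·
e8 timeout(2): 2[prim,v=2,-]
e9 deliver 2→0: 0[back,v=2,s]
e10 deliver 0→2: ·
e11 deliver 2→3: 3[back,v=2,-]
e12 deliver 3→2: ·
e13 timeout(1): 1[back,v=2,-]
e14 propose(1,'w'): ·
e15 deliver 3→0: ·
e16 deliver 0→3: ·
e17 deliver 0→3: ·
e18 deliver 2→1: ·
e19 propose(1,'x'): ·
e20 deliver 1→2: ·
e21 deliver 2→1: ·
e22 deliver 1→0: ·

empty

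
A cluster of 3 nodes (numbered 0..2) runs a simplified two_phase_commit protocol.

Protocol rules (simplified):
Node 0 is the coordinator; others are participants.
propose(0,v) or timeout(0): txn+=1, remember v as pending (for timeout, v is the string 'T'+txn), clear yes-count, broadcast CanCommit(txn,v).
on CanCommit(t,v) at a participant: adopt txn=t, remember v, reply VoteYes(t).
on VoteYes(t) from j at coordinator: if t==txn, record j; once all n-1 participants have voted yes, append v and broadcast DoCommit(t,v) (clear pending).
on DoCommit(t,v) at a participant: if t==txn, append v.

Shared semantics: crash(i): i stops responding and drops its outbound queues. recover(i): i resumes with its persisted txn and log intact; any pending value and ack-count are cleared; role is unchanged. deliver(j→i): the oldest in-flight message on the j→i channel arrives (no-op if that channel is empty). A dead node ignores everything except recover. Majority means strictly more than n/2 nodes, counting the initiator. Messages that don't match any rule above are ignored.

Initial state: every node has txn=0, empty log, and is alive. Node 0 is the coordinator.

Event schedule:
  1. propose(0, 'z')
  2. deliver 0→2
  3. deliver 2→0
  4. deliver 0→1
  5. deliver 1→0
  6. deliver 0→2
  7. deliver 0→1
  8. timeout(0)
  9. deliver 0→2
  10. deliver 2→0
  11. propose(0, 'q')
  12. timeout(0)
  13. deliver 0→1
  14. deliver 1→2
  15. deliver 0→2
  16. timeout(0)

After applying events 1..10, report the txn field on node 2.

[1] propose(0,'z') → N0(coor t1 [-])
[2] deliver 0→2 → N2(part t1 [-])
[3] deliver 2→0 → ∅
[4] deliver 0→1 → N1(part t1 [-])
[5] deliver 1→0 → N0(coor t1 [z])
[6] deliver 0→2 → N2(part t1 [z])
[7] deliver 0→1 → N1(part t1 [z])
[8] timeout(0) → N0(coor t2 [z])
[9] deliver 0→2 → N2(part t2 [z])
[10] deliver 2→0 → ∅

2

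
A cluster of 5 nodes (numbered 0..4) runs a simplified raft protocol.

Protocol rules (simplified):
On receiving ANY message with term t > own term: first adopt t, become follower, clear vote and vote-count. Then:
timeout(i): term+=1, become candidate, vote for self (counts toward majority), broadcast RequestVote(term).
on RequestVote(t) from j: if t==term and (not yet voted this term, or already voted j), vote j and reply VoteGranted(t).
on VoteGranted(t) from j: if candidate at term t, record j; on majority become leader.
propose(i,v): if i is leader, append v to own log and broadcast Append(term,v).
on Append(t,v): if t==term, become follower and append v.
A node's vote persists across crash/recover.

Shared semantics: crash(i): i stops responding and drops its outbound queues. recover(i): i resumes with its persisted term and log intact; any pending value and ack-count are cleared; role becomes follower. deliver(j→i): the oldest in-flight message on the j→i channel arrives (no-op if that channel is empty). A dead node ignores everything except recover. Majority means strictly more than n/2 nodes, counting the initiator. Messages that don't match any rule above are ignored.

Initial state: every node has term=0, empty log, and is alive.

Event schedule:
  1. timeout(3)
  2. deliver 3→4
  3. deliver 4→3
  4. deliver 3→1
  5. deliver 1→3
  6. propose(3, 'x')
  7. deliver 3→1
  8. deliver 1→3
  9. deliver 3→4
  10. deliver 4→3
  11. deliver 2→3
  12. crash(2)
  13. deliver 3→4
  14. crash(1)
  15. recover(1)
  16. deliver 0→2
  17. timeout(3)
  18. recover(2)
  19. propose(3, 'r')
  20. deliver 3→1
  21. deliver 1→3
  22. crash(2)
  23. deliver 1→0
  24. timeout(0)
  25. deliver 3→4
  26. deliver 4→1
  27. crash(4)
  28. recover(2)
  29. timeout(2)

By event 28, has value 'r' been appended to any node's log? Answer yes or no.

no

step 1 timeout(3): 3={cand,t=1,log=-}
step 2 deliver 3→4: 4={foll,t=1,log=-}
step 3 deliver 4→3: —
step 4 deliver 3→1: 1={foll,t=1,log=-}
step 5 deliver 1→3: 3={lead,t=1,log=-}
step 6 propose(3,'x'): 3={lead,t=1,log=x}
step 7 deliver 3→1: 1={foll,t=1,log=x}
step 8 deliver 1→3: —
step 9 deliver 3→4: 4={foll,t=1,log=x}
step 10 deliver 4→3: —
step 11 deliver 2→3: —
step 12 crash(2): 2={✗foll,t=0,log=-}
step 13 deliver 3→4: —
step 14 crash(1): 1={✗foll,t=1,log=x}
step 15 recover(1): 1={foll,t=1,log=x}
step 16 deliver 0→2: —
step 17 timeout(3): 3={cand,t=2,log=x}
step 18 recover(2): 2={foll,t=0,log=-}
step 19 propose(3,'r'): —
step 20 deliver 3→1: 1={foll,t=2,log=x}
step 21 deliver 1→3: —
step 22 crash(2): 2={✗foll,t=0,log=-}
step 23 deliver 1→0: —
step 24 timeout(0): 0={cand,t=1,log=-}
step 25 deliver 3→4: 4={foll,t=2,log=x}
step 26 deliver 4→1: —
step 27 crash(4): 4={✗foll,t=2,log=x}
step 28 recover(2): 2={foll,t=0,log=-}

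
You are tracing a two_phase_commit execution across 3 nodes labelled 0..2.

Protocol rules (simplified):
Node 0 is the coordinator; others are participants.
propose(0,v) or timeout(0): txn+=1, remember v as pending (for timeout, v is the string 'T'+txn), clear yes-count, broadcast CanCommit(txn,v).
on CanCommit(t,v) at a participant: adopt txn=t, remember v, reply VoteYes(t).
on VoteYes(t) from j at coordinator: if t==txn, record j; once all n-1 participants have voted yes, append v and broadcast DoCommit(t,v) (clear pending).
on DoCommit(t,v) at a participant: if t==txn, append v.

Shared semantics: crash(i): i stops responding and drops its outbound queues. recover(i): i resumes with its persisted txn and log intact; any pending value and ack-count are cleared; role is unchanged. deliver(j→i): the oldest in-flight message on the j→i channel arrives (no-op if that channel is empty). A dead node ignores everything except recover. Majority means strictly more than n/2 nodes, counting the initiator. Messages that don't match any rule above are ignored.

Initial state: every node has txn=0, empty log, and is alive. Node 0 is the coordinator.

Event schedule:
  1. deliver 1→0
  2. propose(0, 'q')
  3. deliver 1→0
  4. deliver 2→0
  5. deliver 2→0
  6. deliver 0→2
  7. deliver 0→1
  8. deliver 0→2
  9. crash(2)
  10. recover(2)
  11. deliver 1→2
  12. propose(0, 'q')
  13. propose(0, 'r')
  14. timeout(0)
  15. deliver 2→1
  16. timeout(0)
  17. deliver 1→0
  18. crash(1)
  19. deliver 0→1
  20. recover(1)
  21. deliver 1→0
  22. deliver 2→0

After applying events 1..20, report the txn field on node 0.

5

step 1 deliver 1→0: —
step 2 propose(0,'q'): 0={coor,t=1,log=-}
step 3 deliver 1→0: —
step 4 deliver 2→0: —
step 5 deliver 2→0: —
step 6 deliver 0→2: 2={part,t=1,log=-}
step 7 deliver 0→1: 1={part,t=1,log=-}
step 8 deliver 0→2: —
step 9 crash(2): 2={✗part,t=1,log=-}
step 10 recover(2): 2={part,t=1,log=-}
step 11 deliver 1→2: —
step 12 propose(0,'q'): 0={coor,t=2,log=-}
step 13 propose(0,'r'): 0={coor,t=3,log=-}
step 14 timeout(0): 0={coor,t=4,log=-}
step 15 deliver 2→1: —
step 16 timeout(0): 0={coor,t=5,log=-}
step 17 deliver 1→0: —
step 18 crash(1): 1={✗part,t=1,log=-}
step 19 deliver 0→1: —
step 20 recover(1): 1={part,t=1,log=-}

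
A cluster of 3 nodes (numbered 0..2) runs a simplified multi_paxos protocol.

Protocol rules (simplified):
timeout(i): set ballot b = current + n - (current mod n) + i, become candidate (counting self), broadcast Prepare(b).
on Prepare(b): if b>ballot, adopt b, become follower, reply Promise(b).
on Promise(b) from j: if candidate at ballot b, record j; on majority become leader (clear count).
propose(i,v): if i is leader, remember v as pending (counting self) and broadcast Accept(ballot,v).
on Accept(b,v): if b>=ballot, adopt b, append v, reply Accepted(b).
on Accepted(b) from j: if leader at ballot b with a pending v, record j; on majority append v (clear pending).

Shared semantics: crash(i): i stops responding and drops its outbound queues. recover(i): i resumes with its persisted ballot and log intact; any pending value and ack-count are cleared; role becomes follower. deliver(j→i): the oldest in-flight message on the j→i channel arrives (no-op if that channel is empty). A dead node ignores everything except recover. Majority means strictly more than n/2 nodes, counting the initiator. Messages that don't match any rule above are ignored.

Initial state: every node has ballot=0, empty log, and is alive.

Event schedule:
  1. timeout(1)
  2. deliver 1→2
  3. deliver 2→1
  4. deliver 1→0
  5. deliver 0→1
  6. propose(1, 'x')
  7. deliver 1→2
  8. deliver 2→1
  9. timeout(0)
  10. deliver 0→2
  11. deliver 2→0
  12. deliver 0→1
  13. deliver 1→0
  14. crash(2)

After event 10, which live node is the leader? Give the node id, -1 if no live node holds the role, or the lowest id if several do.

1

1. timeout(1):  <1:cand b4 ->
2. deliver 1→2:  <2:foll b4 ->
3. deliver 2→1:  <1:lead b4 ->
4. deliver 1→0:  <0:foll b4 ->
5. deliver 0→1:  nop
6. propose(1,'x'):  nop
7. deliver 1→2:  <2:foll b4 x>
8. deliver 2→1:  <1:lead b4 x>
9. timeout(0):  <0:cand b6 ->
10. deliver 0→2:  <2:foll b6 x>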